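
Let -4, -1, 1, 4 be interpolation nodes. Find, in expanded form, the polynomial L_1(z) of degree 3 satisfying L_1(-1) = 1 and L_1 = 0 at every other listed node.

L_1(z) = (z + 4)(z - 1)(z - 4) / [(3)·(-2)·(-5)]
       = (z^3 - z^2 - 16z + 16) / (30)

L_1(z) = (1/30)z^3 - (1/30)z^2 - (8/15)z + 8/15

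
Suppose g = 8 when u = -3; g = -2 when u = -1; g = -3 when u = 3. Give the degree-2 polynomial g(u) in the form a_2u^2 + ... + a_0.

Build the Lagrange basis polynomials:
L_0(u) = (u + 1)(u - 3) / [12] = (1/12)u^2 - (1/6)u - 1/4
L_1(u) = (u + 3)(u - 3) / [-8] = -(1/8)u^2 + 9/8
L_2(u) = (u + 3)(u + 1) / [24] = (1/24)u^2 + (1/6)u + 1/8
g(u) = 8·L_0 + (-2)·L_1 + (-3)·L_2
  8·L_0(u) = (2/3)u^2 - (4/3)u - 2
  (-2)·L_1(u) = (1/4)u^2 - 9/4
  (-3)·L_2(u) = -(1/8)u^2 - (1/2)u - 3/8
Adding term by term: (19/24)u^2 - (11/6)u - 37/8

g(u) = (19/24)u^2 - (11/6)u - 37/8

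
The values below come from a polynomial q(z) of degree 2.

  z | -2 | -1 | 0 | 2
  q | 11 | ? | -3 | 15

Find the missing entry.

The 3 known values determine q uniquely (degree ≤ 2).
L_0(-1) = (-1)·(-3)/[(-2)·(-4)] = 3/8
L_1(-1) = (1)·(-3)/[(2)·(-2)] = 3/4
L_2(-1) = (1)·(-1)/[(4)·(2)] = -1/8
Sum: 11·(3/8) + (-3)·(3/4) + 15·(-1/8) = 0

0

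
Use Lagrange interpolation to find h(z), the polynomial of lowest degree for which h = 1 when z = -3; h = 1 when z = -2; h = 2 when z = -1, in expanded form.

h(z) = (1/2)z^2 + (5/2)z + 4

Build the Lagrange basis polynomials:
L_0(z) = (z + 2)(z + 1) / [2] = (1/2)z^2 + (3/2)z + 1
L_1(z) = (z + 3)(z + 1) / [-1] = -z^2 - 4z - 3
L_2(z) = (z + 3)(z + 2) / [2] = (1/2)z^2 + (5/2)z + 3
h(z) = 1·L_0 + 1·L_1 + 2·L_2
  1·L_0(z) = (1/2)z^2 + (3/2)z + 1
  1·L_1(z) = -z^2 - 4z - 3
  2·L_2(z) = z^2 + 5z + 6
Adding term by term: (1/2)z^2 + (5/2)z + 4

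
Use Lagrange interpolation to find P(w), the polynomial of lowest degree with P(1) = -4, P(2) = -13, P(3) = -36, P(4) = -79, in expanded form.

L_0(w) = (w - 2)(w - 3)(w - 4) / [-6] = -(1/6)w^3 + (3/2)w^2 - (13/3)w + 4
L_1(w) = (w - 1)(w - 3)(w - 4) / [2] = (1/2)w^3 - 4w^2 + (19/2)w - 6
L_2(w) = (w - 1)(w - 2)(w - 4) / [-2] = -(1/2)w^3 + (7/2)w^2 - 7w + 4
L_3(w) = (w - 1)(w - 2)(w - 3) / [6] = (1/6)w^3 - w^2 + (11/6)w - 1
P(w) = (-4)·L_0 + (-13)·L_1 + (-36)·L_2 + (-79)·L_3
  (-4)·L_0(w) = (2/3)w^3 - 6w^2 + (52/3)w - 16
  (-13)·L_1(w) = -(13/2)w^3 + 52w^2 - (247/2)w + 78
  (-36)·L_2(w) = 18w^3 - 126w^2 + 252w - 144
  (-79)·L_3(w) = -(79/6)w^3 + 79w^2 - (869/6)w + 79
Adding term by term: -w^3 - w^2 + w - 3

P(w) = -w^3 - w^2 + w - 3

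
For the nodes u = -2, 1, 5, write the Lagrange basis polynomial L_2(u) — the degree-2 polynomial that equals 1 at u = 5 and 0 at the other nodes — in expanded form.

L_2(u) = (1/28)u^2 + (1/28)u - 1/14

L_2(u) = (u + 2)(u - 1) / [(7)·(4)]
       = (u^2 + u - 2) / (28)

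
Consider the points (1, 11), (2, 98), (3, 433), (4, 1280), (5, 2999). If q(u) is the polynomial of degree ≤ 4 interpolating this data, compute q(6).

Using Newton's divided-difference form:
q[1,2] = (98 - 11) / (2 - 1) = 87
q[2,3] = (433 - 98) / (3 - 2) = 335
q[3,4] = (1280 - 433) / (4 - 3) = 847
q[4,5] = (2999 - 1280) / (5 - 4) = 1719
q[1,2,3] = (335 - 87) / (3 - 1) = 124
q[2,3,4] = (847 - 335) / (4 - 2) = 256
q[3,4,5] = (1719 - 847) / (5 - 3) = 436
q[1,2,3,4] = (256 - 124) / (4 - 1) = 44
q[2,3,4,5] = (436 - 256) / (5 - 2) = 60
q[1,2,3,4,5] = (60 - 44) / (5 - 1) = 4
q(6) = 11 + 87·(5) + 124·(5)·(4) + 44·(5)·(4)·(3) + 4·(5)·(4)·(3)·(2) = 6046

6046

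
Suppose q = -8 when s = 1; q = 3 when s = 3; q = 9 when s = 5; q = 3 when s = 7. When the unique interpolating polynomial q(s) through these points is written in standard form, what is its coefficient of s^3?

L_0(s) = (s - 3)(s - 5)(s - 7) / [-48] = -(1/48)s^3 + (5/16)s^2 - (71/48)s + 35/16
L_1(s) = (s - 1)(s - 5)(s - 7) / [16] = (1/16)s^3 - (13/16)s^2 + (47/16)s - 35/16
L_2(s) = (s - 1)(s - 3)(s - 7) / [-16] = -(1/16)s^3 + (11/16)s^2 - (31/16)s + 21/16
L_3(s) = (s - 1)(s - 3)(s - 5) / [48] = (1/48)s^3 - (3/16)s^2 + (23/48)s - 5/16
q(s) = (-8)·L_0 + 3·L_1 + 9·L_2 + 3·L_3
Only the coefficient of s^3 is needed; take it from each L_i and combine:
(-8)·(-1/48) + 3·(1/16) + 9·(-1/16) + 3·(1/48) = -7/48

-7/48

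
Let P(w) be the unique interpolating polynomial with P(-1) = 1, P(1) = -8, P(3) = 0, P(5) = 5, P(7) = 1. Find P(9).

-4

Evaluate each Lagrange basis at w = 9:
L_0(9) = (8)·(6)·(4)·(2)/[(-2)·(-4)·(-6)·(-8)] = 1
L_1(9) = (10)·(6)·(4)·(2)/[(2)·(-2)·(-4)·(-6)] = -5
L_2(9) = (10)·(8)·(4)·(2)/[(4)·(2)·(-2)·(-4)] = 10
L_3(9) = (10)·(8)·(6)·(2)/[(6)·(4)·(2)·(-2)] = -10
L_4(9) = (10)·(8)·(6)·(4)/[(8)·(6)·(4)·(2)] = 5
Sum: 1·(1) + (-8)·(-5) + 0 + 5·(-10) + 1·(5) = -4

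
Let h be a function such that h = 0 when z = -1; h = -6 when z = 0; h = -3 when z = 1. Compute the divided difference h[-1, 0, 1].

9/2

h[-1,0] = (-6 - 0) / (0 - (-1)) = -6
h[0,1] = (-3 - (-6)) / (1 - 0) = 3
h[-1,0,1] = (3 - (-6)) / (1 - (-1)) = 9/2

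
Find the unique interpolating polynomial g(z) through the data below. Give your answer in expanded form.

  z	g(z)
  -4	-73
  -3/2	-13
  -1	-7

Newton's divided differences:
g[-4,-3/2] = (-13 - (-73)) / (-3/2 - (-4)) = 24
g[-3/2,-1] = (-7 - (-13)) / (-1 - (-3/2)) = 12
g[-4,-3/2,-1] = (12 - 24) / (-1 - (-4)) = -4
g(z) = -73 + 24·(z + 4) + (-4)·(z + 4)(z + 3/2)
Expanding: g(z) = -4z^2 + 2z - 1

g(z) = -4z^2 + 2z - 1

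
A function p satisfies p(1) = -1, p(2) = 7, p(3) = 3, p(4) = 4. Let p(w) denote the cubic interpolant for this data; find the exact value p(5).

27

Using Newton's divided-difference form:
p[1,2] = (7 - (-1)) / (2 - 1) = 8
p[2,3] = (3 - 7) / (3 - 2) = -4
p[3,4] = (4 - 3) / (4 - 3) = 1
p[1,2,3] = (-4 - 8) / (3 - 1) = -6
p[2,3,4] = (1 - (-4)) / (4 - 2) = 5/2
p[1,2,3,4] = (5/2 - (-6)) / (4 - 1) = 17/6
p(5) = -1 + 8·(4) + (-6)·(4)·(3) + (17/6)·(4)·(3)·(2) = 27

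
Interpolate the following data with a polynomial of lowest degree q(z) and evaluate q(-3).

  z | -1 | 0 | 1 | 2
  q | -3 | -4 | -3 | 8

-27

Using Newton's divided-difference form:
q[-1,0] = (-4 - (-3)) / (0 - (-1)) = -1
q[0,1] = (-3 - (-4)) / (1 - 0) = 1
q[1,2] = (8 - (-3)) / (2 - 1) = 11
q[-1,0,1] = (1 - (-1)) / (1 - (-1)) = 1
q[0,1,2] = (11 - 1) / (2 - 0) = 5
q[-1,0,1,2] = (5 - 1) / (2 - (-1)) = 4/3
q(-3) = -3 + (-1)·(-2) + 1·(-2)·(-3) + (4/3)·(-2)·(-3)·(-4) = -27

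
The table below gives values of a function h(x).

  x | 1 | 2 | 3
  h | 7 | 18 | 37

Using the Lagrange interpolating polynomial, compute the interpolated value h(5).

99

L_0(5) = (3)·(2)/[(-1)·(-2)] = 3
L_1(5) = (4)·(2)/[(1)·(-1)] = -8
L_2(5) = (4)·(3)/[(2)·(1)] = 6
Sum: 7·(3) + 18·(-8) + 37·(6) = 99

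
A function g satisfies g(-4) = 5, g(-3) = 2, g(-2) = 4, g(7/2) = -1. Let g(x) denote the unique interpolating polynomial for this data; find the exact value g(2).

Evaluate each Lagrange basis at x = 2:
L_0(2) = (5)·(4)·(-3/2)/[(-1)·(-2)·(-15/2)] = 2
L_1(2) = (6)·(4)·(-3/2)/[(1)·(-1)·(-13/2)] = -72/13
L_2(2) = (6)·(5)·(-3/2)/[(2)·(1)·(-11/2)] = 45/11
L_3(2) = (6)·(5)·(4)/[(15/2)·(13/2)·(11/2)] = 64/143
Sum: 5·(2) + 2·(-72/13) + 4·(45/11) + (-1)·(64/143) = 2122/143

2122/143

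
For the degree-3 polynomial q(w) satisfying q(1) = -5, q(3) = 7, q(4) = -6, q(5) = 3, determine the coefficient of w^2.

L_0(w) = (w - 3)(w - 4)(w - 5) / [-24] = -(1/24)w^3 + (1/2)w^2 - (47/24)w + 5/2
L_1(w) = (w - 1)(w - 4)(w - 5) / [4] = (1/4)w^3 - (5/2)w^2 + (29/4)w - 5
L_2(w) = (w - 1)(w - 3)(w - 5) / [-3] = -(1/3)w^3 + 3w^2 - (23/3)w + 5
L_3(w) = (w - 1)(w - 3)(w - 4) / [8] = (1/8)w^3 - w^2 + (19/8)w - 3/2
q(w) = (-5)·L_0 + 7·L_1 + (-6)·L_2 + 3·L_3
Only the coefficient of w^2 is needed; take it from each L_i and combine:
(-5)·(1/2) + 7·(-5/2) + (-6)·(3) + 3·(-1) = -41

-41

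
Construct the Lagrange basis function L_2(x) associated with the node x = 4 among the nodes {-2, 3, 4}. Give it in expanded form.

L_2(x) = (x + 2)(x - 3) / [(6)·(1)]
       = (x^2 - x - 6) / (6)

L_2(x) = (1/6)x^2 - (1/6)x - 1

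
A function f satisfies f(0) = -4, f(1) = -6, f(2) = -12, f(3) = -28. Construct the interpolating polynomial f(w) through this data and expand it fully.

f(w) = -w^3 + w^2 - 2w - 4

Build the Lagrange basis polynomials:
L_0(w) = (w - 1)(w - 2)(w - 3) / [-6] = -(1/6)w^3 + w^2 - (11/6)w + 1
L_1(w) = w(w - 2)(w - 3) / [2] = (1/2)w^3 - (5/2)w^2 + 3w
L_2(w) = w(w - 1)(w - 3) / [-2] = -(1/2)w^3 + 2w^2 - (3/2)w
L_3(w) = w(w - 1)(w - 2) / [6] = (1/6)w^3 - (1/2)w^2 + (1/3)w
f(w) = (-4)·L_0 + (-6)·L_1 + (-12)·L_2 + (-28)·L_3
  (-4)·L_0(w) = (2/3)w^3 - 4w^2 + (22/3)w - 4
  (-6)·L_1(w) = -3w^3 + 15w^2 - 18w
  (-12)·L_2(w) = 6w^3 - 24w^2 + 18w
  (-28)·L_3(w) = -(14/3)w^3 + 14w^2 - (28/3)w
Adding term by term: -w^3 + w^2 - 2w - 4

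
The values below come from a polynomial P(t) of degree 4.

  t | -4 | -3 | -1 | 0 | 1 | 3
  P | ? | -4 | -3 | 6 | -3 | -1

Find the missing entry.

1199/12

The 5 known values determine P uniquely (degree ≤ 4).
Evaluate each Lagrange basis at t = -4:
L_0(-4) = (-3)·(-4)·(-5)·(-7)/[(-2)·(-3)·(-4)·(-6)] = 35/12
L_1(-4) = (-1)·(-4)·(-5)·(-7)/[(2)·(-1)·(-2)·(-4)] = -35/4
L_2(-4) = (-1)·(-3)·(-5)·(-7)/[(3)·(1)·(-1)·(-3)] = 35/3
L_3(-4) = (-1)·(-3)·(-4)·(-7)/[(4)·(2)·(1)·(-2)] = -21/4
L_4(-4) = (-1)·(-3)·(-4)·(-5)/[(6)·(4)·(3)·(2)] = 5/12
Sum: (-4)·(35/12) + (-3)·(-35/4) + 6·(35/3) + (-3)·(-21/4) + (-1)·(5/12) = 1199/12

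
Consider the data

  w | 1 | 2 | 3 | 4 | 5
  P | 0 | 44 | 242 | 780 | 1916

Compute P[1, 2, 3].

77

P[1,2] = (44 - 0) / (2 - 1) = 44
P[2,3] = (242 - 44) / (3 - 2) = 198
P[1,2,3] = (198 - 44) / (3 - 1) = 77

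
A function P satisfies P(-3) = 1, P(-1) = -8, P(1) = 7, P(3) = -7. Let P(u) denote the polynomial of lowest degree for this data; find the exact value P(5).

-103

Evaluate each Lagrange basis at u = 5:
L_0(5) = (6)·(4)·(2)/[(-2)·(-4)·(-6)] = -1
L_1(5) = (8)·(4)·(2)/[(2)·(-2)·(-4)] = 4
L_2(5) = (8)·(6)·(2)/[(4)·(2)·(-2)] = -6
L_3(5) = (8)·(6)·(4)/[(6)·(4)·(2)] = 4
Sum: 1·(-1) + (-8)·(4) + 7·(-6) + (-7)·(4) = -103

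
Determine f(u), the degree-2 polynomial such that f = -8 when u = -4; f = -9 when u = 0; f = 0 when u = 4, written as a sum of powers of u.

f(u) = (5/16)u^2 + u - 9

L_0(u) = u(u - 4) / [32] = (1/32)u^2 - (1/8)u
L_1(u) = (u + 4)(u - 4) / [-16] = -(1/16)u^2 + 1
L_2(u) = (u + 4)u / [32] = (1/32)u^2 + (1/8)u
f(u) = (-8)·L_0 + (-9)·L_1 + 0·L_2
  (-8)·L_0(u) = -(1/4)u^2 + u
  (-9)·L_1(u) = (9/16)u^2 - 9
  0·L_2(u) = 0
Adding term by term: (5/16)u^2 + u - 9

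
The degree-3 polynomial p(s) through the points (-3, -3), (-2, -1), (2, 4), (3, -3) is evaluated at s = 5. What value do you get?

Using Newton's divided-difference form:
p[-3,-2] = (-1 - (-3)) / (-2 - (-3)) = 2
p[-2,2] = (4 - (-1)) / (2 - (-2)) = 5/4
p[2,3] = (-3 - 4) / (3 - 2) = -7
p[-3,-2,2] = (5/4 - 2) / (2 - (-3)) = -3/20
p[-2,2,3] = (-7 - 5/4) / (3 - (-2)) = -33/20
p[-3,-2,2,3] = (-33/20 - (-3/20)) / (3 - (-3)) = -1/4
p(5) = -3 + 2·(8) + (-3/20)·(8)·(7) + (-1/4)·(8)·(7)·(3) = -187/5

-187/5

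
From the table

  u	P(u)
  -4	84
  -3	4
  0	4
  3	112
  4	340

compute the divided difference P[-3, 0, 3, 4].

6

P[-3,0] = (4 - 4) / (0 - (-3)) = 0
P[0,3] = (112 - 4) / (3 - 0) = 36
P[3,4] = (340 - 112) / (4 - 3) = 228
P[-3,0,3] = (36 - 0) / (3 - (-3)) = 6
P[0,3,4] = (228 - 36) / (4 - 0) = 48
P[-3,0,3,4] = (48 - 6) / (4 - (-3)) = 6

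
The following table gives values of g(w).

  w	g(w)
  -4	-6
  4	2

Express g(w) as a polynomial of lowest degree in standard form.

g(w) = w - 2

L_0(w) = (w - 4) / [-8] = -(1/8)w + 1/2
L_1(w) = (w + 4) / [8] = (1/8)w + 1/2
g(w) = (-6)·L_0 + 2·L_1
  (-6)·L_0(w) = (3/4)w - 3
  2·L_1(w) = (1/4)w + 1
Adding term by term: w - 2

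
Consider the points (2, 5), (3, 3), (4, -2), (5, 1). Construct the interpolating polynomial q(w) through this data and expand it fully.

L_0(w) = (w - 3)(w - 4)(w - 5) / [-6] = -(1/6)w^3 + 2w^2 - (47/6)w + 10
L_1(w) = (w - 2)(w - 4)(w - 5) / [2] = (1/2)w^3 - (11/2)w^2 + 19w - 20
L_2(w) = (w - 2)(w - 3)(w - 5) / [-2] = -(1/2)w^3 + 5w^2 - (31/2)w + 15
L_3(w) = (w - 2)(w - 3)(w - 4) / [6] = (1/6)w^3 - (3/2)w^2 + (13/3)w - 4
q(w) = 5·L_0 + 3·L_1 + (-2)·L_2 + 1·L_3
  5·L_0(w) = -(5/6)w^3 + 10w^2 - (235/6)w + 50
  3·L_1(w) = (3/2)w^3 - (33/2)w^2 + 57w - 60
  (-2)·L_2(w) = w^3 - 10w^2 + 31w - 30
  1·L_3(w) = (1/6)w^3 - (3/2)w^2 + (13/3)w - 4
Adding term by term: (11/6)w^3 - 18w^2 + (319/6)w - 44

q(w) = (11/6)w^3 - 18w^2 + (319/6)w - 44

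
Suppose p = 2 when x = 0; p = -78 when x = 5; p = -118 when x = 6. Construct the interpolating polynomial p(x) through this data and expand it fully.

p(x) = -4x^2 + 4x + 2

Newton's divided differences:
p[0,5] = (-78 - 2) / (5 - 0) = -16
p[5,6] = (-118 - (-78)) / (6 - 5) = -40
p[0,5,6] = (-40 - (-16)) / (6 - 0) = -4
p(x) = 2 + (-16)·x + (-4)·x(x - 5)
Expanding: p(x) = -4x^2 + 4x + 2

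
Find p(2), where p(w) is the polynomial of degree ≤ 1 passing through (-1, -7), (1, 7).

14

L_0(2) = (1)/[(-2)] = -1/2
L_1(2) = (3)/[(2)] = 3/2
Sum: (-7)·(-1/2) + 7·(3/2) = 14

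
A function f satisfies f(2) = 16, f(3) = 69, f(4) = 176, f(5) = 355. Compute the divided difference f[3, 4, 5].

f[3,4] = (176 - 69) / (4 - 3) = 107
f[4,5] = (355 - 176) / (5 - 4) = 179
f[3,4,5] = (179 - 107) / (5 - 3) = 36

36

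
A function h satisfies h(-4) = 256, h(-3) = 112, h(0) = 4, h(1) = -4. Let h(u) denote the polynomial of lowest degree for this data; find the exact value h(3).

-122

Using Newton's divided-difference form:
h[-4,-3] = (112 - 256) / (-3 - (-4)) = -144
h[-3,0] = (4 - 112) / (0 - (-3)) = -36
h[0,1] = (-4 - 4) / (1 - 0) = -8
h[-4,-3,0] = (-36 - (-144)) / (0 - (-4)) = 27
h[-3,0,1] = (-8 - (-36)) / (1 - (-3)) = 7
h[-4,-3,0,1] = (7 - 27) / (1 - (-4)) = -4
h(3) = 256 + (-144)·(7) + 27·(7)·(6) + (-4)·(7)·(6)·(3) = -122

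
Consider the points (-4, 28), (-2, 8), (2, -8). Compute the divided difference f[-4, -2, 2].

f[-4,-2] = (8 - 28) / (-2 - (-4)) = -10
f[-2,2] = (-8 - 8) / (2 - (-2)) = -4
f[-4,-2,2] = (-4 - (-10)) / (2 - (-4)) = 1

1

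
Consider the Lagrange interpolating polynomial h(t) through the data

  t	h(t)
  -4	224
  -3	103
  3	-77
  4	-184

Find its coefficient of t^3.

-3

Build the Lagrange basis polynomials:
L_0(t) = (t + 3)(t - 3)(t - 4) / [-56] = -(1/56)t^3 + (1/14)t^2 + (9/56)t - 9/14
L_1(t) = (t + 4)(t - 3)(t - 4) / [42] = (1/42)t^3 - (1/14)t^2 - (8/21)t + 8/7
L_2(t) = (t + 4)(t + 3)(t - 4) / [-42] = -(1/42)t^3 - (1/14)t^2 + (8/21)t + 8/7
L_3(t) = (t + 4)(t + 3)(t - 3) / [56] = (1/56)t^3 + (1/14)t^2 - (9/56)t - 9/14
h(t) = 224·L_0 + 103·L_1 + (-77)·L_2 + (-184)·L_3
Only the coefficient of t^3 is needed; take it from each L_i and combine:
224·(-1/56) + 103·(1/42) + (-77)·(-1/42) + (-184)·(1/56) = -3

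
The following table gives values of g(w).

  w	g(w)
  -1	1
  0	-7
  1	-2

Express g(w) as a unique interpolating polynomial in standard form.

L_0(w) = w(w - 1) / [2] = (1/2)w^2 - (1/2)w
L_1(w) = (w + 1)(w - 1) / [-1] = -w^2 + 1
L_2(w) = (w + 1)w / [2] = (1/2)w^2 + (1/2)w
g(w) = 1·L_0 + (-7)·L_1 + (-2)·L_2
  1·L_0(w) = (1/2)w^2 - (1/2)w
  (-7)·L_1(w) = 7w^2 - 7
  (-2)·L_2(w) = -w^2 - w
Adding term by term: (13/2)w^2 - (3/2)w - 7

g(w) = (13/2)w^2 - (3/2)w - 7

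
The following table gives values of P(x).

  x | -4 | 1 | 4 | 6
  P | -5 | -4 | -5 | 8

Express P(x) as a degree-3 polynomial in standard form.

Build the Lagrange basis polynomials:
L_0(x) = (x - 1)(x - 4)(x - 6) / [-400] = -(1/400)x^3 + (11/400)x^2 - (17/200)x + 3/50
L_1(x) = (x + 4)(x - 4)(x - 6) / [75] = (1/75)x^3 - (2/25)x^2 - (16/75)x + 32/25
L_2(x) = (x + 4)(x - 1)(x - 6) / [-48] = -(1/48)x^3 + (1/16)x^2 + (11/24)x - 1/2
L_3(x) = (x + 4)(x - 1)(x - 4) / [100] = (1/100)x^3 - (1/100)x^2 - (4/25)x + 4/25
P(x) = (-5)·L_0 + (-4)·L_1 + (-5)·L_2 + 8·L_3
  (-5)·L_0(x) = (1/80)x^3 - (11/80)x^2 + (17/40)x - 3/10
  (-4)·L_1(x) = -(4/75)x^3 + (8/25)x^2 + (64/75)x - 128/25
  (-5)·L_2(x) = (5/48)x^3 - (5/16)x^2 - (55/24)x + 5/2
  8·L_3(x) = (2/25)x^3 - (2/25)x^2 - (32/25)x + 32/25
Adding term by term: (43/300)x^3 - (21/100)x^2 - (172/75)x - 41/25

P(x) = (43/300)x^3 - (21/100)x^2 - (172/75)x - 41/25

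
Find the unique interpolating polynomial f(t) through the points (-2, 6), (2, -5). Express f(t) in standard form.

f(t) = -(11/4)t + 1/2

L_0(t) = (t - 2) / [-4] = -(1/4)t + 1/2
L_1(t) = (t + 2) / [4] = (1/4)t + 1/2
f(t) = 6·L_0 + (-5)·L_1
  6·L_0(t) = -(3/2)t + 3
  (-5)·L_1(t) = -(5/4)t - 5/2
Adding term by term: -(11/4)t + 1/2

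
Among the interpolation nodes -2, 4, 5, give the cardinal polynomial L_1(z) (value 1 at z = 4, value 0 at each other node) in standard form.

L_1(z) = -(1/6)z^2 + (1/2)z + 5/3

L_1(z) = (z + 2)(z - 5) / [(6)·(-1)]
       = (z^2 - 3z - 10) / (-6)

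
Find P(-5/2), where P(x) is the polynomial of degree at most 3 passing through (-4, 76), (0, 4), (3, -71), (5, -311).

Using Newton's divided-difference form:
P[-4,0] = (4 - 76) / (0 - (-4)) = -18
P[0,3] = (-71 - 4) / (3 - 0) = -25
P[3,5] = (-311 - (-71)) / (5 - 3) = -120
P[-4,0,3] = (-25 - (-18)) / (3 - (-4)) = -1
P[0,3,5] = (-120 - (-25)) / (5 - 0) = -19
P[-4,0,3,5] = (-19 - (-1)) / (5 - (-4)) = -2
P(-5/2) = 76 + (-18)·(3/2) + (-1)·(3/2)·(-5/2) + (-2)·(3/2)·(-5/2)·(-11/2) = 23/2

23/2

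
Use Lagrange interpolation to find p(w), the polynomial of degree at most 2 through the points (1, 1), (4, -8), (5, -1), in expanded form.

p(w) = (5/2)w^2 - (31/2)w + 14

Build the Lagrange basis polynomials:
L_0(w) = (w - 4)(w - 5) / [12] = (1/12)w^2 - (3/4)w + 5/3
L_1(w) = (w - 1)(w - 5) / [-3] = -(1/3)w^2 + 2w - 5/3
L_2(w) = (w - 1)(w - 4) / [4] = (1/4)w^2 - (5/4)w + 1
p(w) = 1·L_0 + (-8)·L_1 + (-1)·L_2
  1·L_0(w) = (1/12)w^2 - (3/4)w + 5/3
  (-8)·L_1(w) = (8/3)w^2 - 16w + 40/3
  (-1)·L_2(w) = -(1/4)w^2 + (5/4)w - 1
Adding term by term: (5/2)w^2 - (31/2)w + 14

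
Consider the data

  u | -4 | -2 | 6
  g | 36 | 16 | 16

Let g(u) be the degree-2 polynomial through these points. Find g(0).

Using Newton's divided-difference form:
g[-4,-2] = (16 - 36) / (-2 - (-4)) = -10
g[-2,6] = (16 - 16) / (6 - (-2)) = 0
g[-4,-2,6] = (0 - (-10)) / (6 - (-4)) = 1
g(0) = 36 + (-10)·(4) + 1·(4)·(2) = 4

4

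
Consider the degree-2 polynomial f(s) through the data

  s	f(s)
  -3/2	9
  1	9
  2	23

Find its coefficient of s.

2

Build the Lagrange basis polynomials:
L_0(s) = (s - 1)(s - 2) / [35/4] = (4/35)s^2 - (12/35)s + 8/35
L_1(s) = (s + 3/2)(s - 2) / [-5/2] = -(2/5)s^2 + (1/5)s + 6/5
L_2(s) = (s + 3/2)(s - 1) / [7/2] = (2/7)s^2 + (1/7)s - 3/7
f(s) = 9·L_0 + 9·L_1 + 23·L_2
Only the coefficient of s is needed; take it from each L_i and combine:
9·(-12/35) + 9·(1/5) + 23·(1/7) = 2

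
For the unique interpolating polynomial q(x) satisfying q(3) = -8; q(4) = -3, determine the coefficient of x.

L_0(x) = (x - 4) / [-1] = -x + 4
L_1(x) = (x - 3) / [1] = x - 3
q(x) = (-8)·L_0 + (-3)·L_1
Only the coefficient of x is needed; take it from each L_i and combine:
(-8)·(-1) + (-3)·(1) = 5

5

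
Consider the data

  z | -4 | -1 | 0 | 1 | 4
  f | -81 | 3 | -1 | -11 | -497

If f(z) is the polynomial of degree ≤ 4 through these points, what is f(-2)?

7

Evaluate each Lagrange basis at z = -2:
L_0(-2) = (-1)·(-2)·(-3)·(-6)/[(-3)·(-4)·(-5)·(-8)] = 3/40
L_1(-2) = (2)·(-2)·(-3)·(-6)/[(3)·(-1)·(-2)·(-5)] = 12/5
L_2(-2) = (2)·(-1)·(-3)·(-6)/[(4)·(1)·(-1)·(-4)] = -9/4
L_3(-2) = (2)·(-1)·(-2)·(-6)/[(5)·(2)·(1)·(-3)] = 4/5
L_4(-2) = (2)·(-1)·(-2)·(-3)/[(8)·(5)·(4)·(3)] = -1/40
Sum: (-81)·(3/40) + 3·(12/5) + (-1)·(-9/4) + (-11)·(4/5) + (-497)·(-1/40) = 7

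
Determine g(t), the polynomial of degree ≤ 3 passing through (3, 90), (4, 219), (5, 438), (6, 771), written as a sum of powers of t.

g(t) = 4t^3 - 3t^2 + 2t + 3

Newton's divided differences:
g[3,4] = (219 - 90) / (4 - 3) = 129
g[4,5] = (438 - 219) / (5 - 4) = 219
g[5,6] = (771 - 438) / (6 - 5) = 333
g[3,4,5] = (219 - 129) / (5 - 3) = 45
g[4,5,6] = (333 - 219) / (6 - 4) = 57
g[3,4,5,6] = (57 - 45) / (6 - 3) = 4
g(t) = 90 + 129·(t - 3) + 45·(t - 3)(t - 4) + 4·(t - 3)(t - 4)(t - 5)
Expanding: g(t) = 4t^3 - 3t^2 + 2t + 3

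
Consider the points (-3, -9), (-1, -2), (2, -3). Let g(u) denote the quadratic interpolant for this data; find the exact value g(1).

Evaluate each Lagrange basis at u = 1:
L_0(1) = (2)·(-1)/[(-2)·(-5)] = -1/5
L_1(1) = (4)·(-1)/[(2)·(-3)] = 2/3
L_2(1) = (4)·(2)/[(5)·(3)] = 8/15
Sum: (-9)·(-1/5) + (-2)·(2/3) + (-3)·(8/15) = -17/15

-17/15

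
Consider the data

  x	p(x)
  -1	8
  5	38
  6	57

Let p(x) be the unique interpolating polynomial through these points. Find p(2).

5

Using Newton's divided-difference form:
p[-1,5] = (38 - 8) / (5 - (-1)) = 5
p[5,6] = (57 - 38) / (6 - 5) = 19
p[-1,5,6] = (19 - 5) / (6 - (-1)) = 2
p(2) = 8 + 5·(3) + 2·(3)·(-3) = 5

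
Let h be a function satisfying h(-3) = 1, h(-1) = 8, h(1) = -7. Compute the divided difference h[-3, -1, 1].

-11/4

h[-3,-1] = (8 - 1) / (-1 - (-3)) = 7/2
h[-1,1] = (-7 - 8) / (1 - (-1)) = -15/2
h[-3,-1,1] = (-15/2 - 7/2) / (1 - (-3)) = -11/4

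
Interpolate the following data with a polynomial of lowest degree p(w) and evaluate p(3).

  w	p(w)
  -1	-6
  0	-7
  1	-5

8

Evaluate each Lagrange basis at w = 3:
L_0(3) = (3)·(2)/[(-1)·(-2)] = 3
L_1(3) = (4)·(2)/[(1)·(-1)] = -8
L_2(3) = (4)·(3)/[(2)·(1)] = 6
Sum: (-6)·(3) + (-7)·(-8) + (-5)·(6) = 8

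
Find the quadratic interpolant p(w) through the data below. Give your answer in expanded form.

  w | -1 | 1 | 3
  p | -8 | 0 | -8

Build the Lagrange basis polynomials:
L_0(w) = (w - 1)(w - 3) / [8] = (1/8)w^2 - (1/2)w + 3/8
L_1(w) = (w + 1)(w - 3) / [-4] = -(1/4)w^2 + (1/2)w + 3/4
L_2(w) = (w + 1)(w - 1) / [8] = (1/8)w^2 - 1/8
p(w) = (-8)·L_0 + 0·L_1 + (-8)·L_2
  (-8)·L_0(w) = -w^2 + 4w - 3
  0·L_1(w) = 0
  (-8)·L_2(w) = -w^2 + 1
Adding term by term: -2w^2 + 4w - 2

p(w) = -2w^2 + 4w - 2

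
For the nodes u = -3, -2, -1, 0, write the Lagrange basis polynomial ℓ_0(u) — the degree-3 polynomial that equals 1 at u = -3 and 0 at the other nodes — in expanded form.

ℓ_0(u) = -(1/6)u^3 - (1/2)u^2 - (1/3)u

ℓ_0(u) = (u + 2)(u + 1)u / [(-1)·(-2)·(-3)]
       = (u^3 + 3u^2 + 2u) / (-6)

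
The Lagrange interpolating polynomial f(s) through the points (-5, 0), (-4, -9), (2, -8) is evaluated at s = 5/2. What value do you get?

Evaluate each Lagrange basis at s = 5/2:
L_0(5/2) = (13/2)·(1/2)/[(-1)·(-7)] = 13/28
L_1(5/2) = (15/2)·(1/2)/[(1)·(-6)] = -5/8
L_2(5/2) = (15/2)·(13/2)/[(7)·(6)] = 65/56
Sum: 0 + (-9)·(-5/8) + (-8)·(65/56) = -205/56

-205/56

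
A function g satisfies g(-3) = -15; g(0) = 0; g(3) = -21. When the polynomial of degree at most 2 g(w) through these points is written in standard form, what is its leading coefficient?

-2

The leading coefficient equals the top divided difference g[-3,0,3].
g[-3,0] = (0 - (-15)) / (0 - (-3)) = 5
g[0,3] = (-21 - 0) / (3 - 0) = -7
g[-3,0,3] = (-7 - 5) / (3 - (-3)) = -2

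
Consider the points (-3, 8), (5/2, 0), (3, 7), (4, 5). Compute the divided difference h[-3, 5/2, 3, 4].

h[-3,5/2] = (0 - 8) / (5/2 - (-3)) = -16/11
h[5/2,3] = (7 - 0) / (3 - 5/2) = 14
h[3,4] = (5 - 7) / (4 - 3) = -2
h[-3,5/2,3] = (14 - (-16/11)) / (3 - (-3)) = 85/33
h[5/2,3,4] = (-2 - 14) / (4 - 5/2) = -32/3
h[-3,5/2,3,4] = (-32/3 - 85/33) / (4 - (-3)) = -437/231

-437/231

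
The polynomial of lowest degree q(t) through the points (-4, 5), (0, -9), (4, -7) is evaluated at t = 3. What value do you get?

Evaluate each Lagrange basis at t = 3:
L_0(3) = (3)·(-1)/[(-4)·(-8)] = -3/32
L_1(3) = (7)·(-1)/[(4)·(-4)] = 7/16
L_2(3) = (7)·(3)/[(8)·(4)] = 21/32
Sum: 5·(-3/32) + (-9)·(7/16) + (-7)·(21/32) = -9

-9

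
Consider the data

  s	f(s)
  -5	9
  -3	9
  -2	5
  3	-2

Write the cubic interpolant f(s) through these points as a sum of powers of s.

f(s) = (53/240)s^3 + (7/8)s^2 - (917/240)s - 35/8

L_0(s) = (s + 3)(s + 2)(s - 3) / [-48] = -(1/48)s^3 - (1/24)s^2 + (3/16)s + 3/8
L_1(s) = (s + 5)(s + 2)(s - 3) / [12] = (1/12)s^3 + (1/3)s^2 - (11/12)s - 5/2
L_2(s) = (s + 5)(s + 3)(s - 3) / [-15] = -(1/15)s^3 - (1/3)s^2 + (3/5)s + 3
L_3(s) = (s + 5)(s + 3)(s + 2) / [240] = (1/240)s^3 + (1/24)s^2 + (31/240)s + 1/8
f(s) = 9·L_0 + 9·L_1 + 5·L_2 + (-2)·L_3
  9·L_0(s) = -(3/16)s^3 - (3/8)s^2 + (27/16)s + 27/8
  9·L_1(s) = (3/4)s^3 + 3s^2 - (33/4)s - 45/2
  5·L_2(s) = -(1/3)s^3 - (5/3)s^2 + 3s + 15
  (-2)·L_3(s) = -(1/120)s^3 - (1/12)s^2 - (31/120)s - 1/4
Adding term by term: (53/240)s^3 + (7/8)s^2 - (917/240)s - 35/8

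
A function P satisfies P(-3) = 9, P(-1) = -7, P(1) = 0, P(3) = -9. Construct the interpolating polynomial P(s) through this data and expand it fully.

P(s) = -(13/16)s^3 + (7/16)s^2 + (69/16)s - 63/16

Newton's divided differences:
P[-3,-1] = (-7 - 9) / (-1 - (-3)) = -8
P[-1,1] = (0 - (-7)) / (1 - (-1)) = 7/2
P[1,3] = (-9 - 0) / (3 - 1) = -9/2
P[-3,-1,1] = (7/2 - (-8)) / (1 - (-3)) = 23/8
P[-1,1,3] = (-9/2 - 7/2) / (3 - (-1)) = -2
P[-3,-1,1,3] = (-2 - 23/8) / (3 - (-3)) = -13/16
P(s) = 9 + (-8)·(s + 3) + (23/8)·(s + 3)(s + 1) + (-13/16)·(s + 3)(s + 1)(s - 1)
Expanding: P(s) = -(13/16)s^3 + (7/16)s^2 + (69/16)s - 63/16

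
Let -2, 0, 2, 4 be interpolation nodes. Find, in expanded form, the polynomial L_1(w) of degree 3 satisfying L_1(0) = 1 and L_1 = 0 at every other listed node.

L_1(w) = (w + 2)(w - 2)(w - 4) / [(2)·(-2)·(-4)]
       = (w^3 - 4w^2 - 4w + 16) / (16)

L_1(w) = (1/16)w^3 - (1/4)w^2 - (1/4)w + 1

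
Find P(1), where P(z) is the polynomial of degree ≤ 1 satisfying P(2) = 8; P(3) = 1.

15

L_0(1) = (-2)/[(-1)] = 2
L_1(1) = (-1)/[(1)] = -1
Sum: 8·(2) + 1·(-1) = 15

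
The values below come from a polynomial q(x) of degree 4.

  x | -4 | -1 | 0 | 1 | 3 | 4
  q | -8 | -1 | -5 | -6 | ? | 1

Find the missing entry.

The 5 known values determine q uniquely (degree ≤ 4).
Evaluate each Lagrange basis at x = 3:
L_0(3) = (4)·(3)·(2)·(-1)/[(-3)·(-4)·(-5)·(-8)] = -1/20
L_1(3) = (7)·(3)·(2)·(-1)/[(3)·(-1)·(-2)·(-5)] = 7/5
L_2(3) = (7)·(4)·(2)·(-1)/[(4)·(1)·(-1)·(-4)] = -7/2
L_3(3) = (7)·(4)·(3)·(-1)/[(5)·(2)·(1)·(-3)] = 14/5
L_4(3) = (7)·(4)·(3)·(2)/[(8)·(5)·(4)·(3)] = 7/20
Sum: (-8)·(-1/20) + (-1)·(7/5) + (-5)·(-7/2) + (-6)·(14/5) + 1·(7/20) = 1/20

1/20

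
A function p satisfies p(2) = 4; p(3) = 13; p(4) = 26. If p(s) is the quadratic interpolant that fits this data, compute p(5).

Using Newton's divided-difference form:
p[2,3] = (13 - 4) / (3 - 2) = 9
p[3,4] = (26 - 13) / (4 - 3) = 13
p[2,3,4] = (13 - 9) / (4 - 2) = 2
p(5) = 4 + 9·(3) + 2·(3)·(2) = 43

43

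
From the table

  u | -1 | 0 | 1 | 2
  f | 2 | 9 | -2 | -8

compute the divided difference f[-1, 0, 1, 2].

f[-1,0] = (9 - 2) / (0 - (-1)) = 7
f[0,1] = (-2 - 9) / (1 - 0) = -11
f[1,2] = (-8 - (-2)) / (2 - 1) = -6
f[-1,0,1] = (-11 - 7) / (1 - (-1)) = -9
f[0,1,2] = (-6 - (-11)) / (2 - 0) = 5/2
f[-1,0,1,2] = (5/2 - (-9)) / (2 - (-1)) = 23/6

23/6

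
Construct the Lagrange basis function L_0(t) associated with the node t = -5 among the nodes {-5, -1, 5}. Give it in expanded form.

L_0(t) = (1/40)t^2 - (1/10)t - 1/8

L_0(t) = (t + 1)(t - 5) / [(-4)·(-10)]
       = (t^2 - 4t - 5) / (40)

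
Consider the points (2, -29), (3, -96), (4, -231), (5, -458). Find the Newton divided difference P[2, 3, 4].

-34

P[2,3] = (-96 - (-29)) / (3 - 2) = -67
P[3,4] = (-231 - (-96)) / (4 - 3) = -135
P[2,3,4] = (-135 - (-67)) / (4 - 2) = -34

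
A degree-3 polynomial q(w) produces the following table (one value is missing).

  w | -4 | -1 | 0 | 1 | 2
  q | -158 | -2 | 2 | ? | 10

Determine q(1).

The 4 known values determine q uniquely (degree ≤ 3).
Evaluate each Lagrange basis at w = 1:
L_0(1) = (2)·(1)·(-1)/[(-3)·(-4)·(-6)] = 1/36
L_1(1) = (5)·(1)·(-1)/[(3)·(-1)·(-3)] = -5/9
L_2(1) = (5)·(2)·(-1)/[(4)·(1)·(-2)] = 5/4
L_3(1) = (5)·(2)·(1)/[(6)·(3)·(2)] = 5/18
Sum: (-158)·(1/36) + (-2)·(-5/9) + 2·(5/4) + 10·(5/18) = 2

2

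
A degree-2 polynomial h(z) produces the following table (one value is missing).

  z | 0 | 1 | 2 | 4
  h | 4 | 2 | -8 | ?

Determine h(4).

The 3 known values determine h uniquely (degree ≤ 2).
Evaluate each Lagrange basis at z = 4:
L_0(4) = (3)·(2)/[(-1)·(-2)] = 3
L_1(4) = (4)·(2)/[(1)·(-1)] = -8
L_2(4) = (4)·(3)/[(2)·(1)] = 6
Sum: 4·(3) + 2·(-8) + (-8)·(6) = -52

-52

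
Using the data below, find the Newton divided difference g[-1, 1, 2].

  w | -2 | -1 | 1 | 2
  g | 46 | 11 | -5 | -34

-7

g[-1,1] = (-5 - 11) / (1 - (-1)) = -8
g[1,2] = (-34 - (-5)) / (2 - 1) = -29
g[-1,1,2] = (-29 - (-8)) / (2 - (-1)) = -7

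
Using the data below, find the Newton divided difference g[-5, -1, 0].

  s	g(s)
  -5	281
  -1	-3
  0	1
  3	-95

g[-5,-1] = (-3 - 281) / (-1 - (-5)) = -71
g[-1,0] = (1 - (-3)) / (0 - (-1)) = 4
g[-5,-1,0] = (4 - (-71)) / (0 - (-5)) = 15

15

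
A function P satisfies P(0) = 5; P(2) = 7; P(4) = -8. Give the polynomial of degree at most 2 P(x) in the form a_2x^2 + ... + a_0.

P(x) = -(17/8)x^2 + (21/4)x + 5

Build the Lagrange basis polynomials:
L_0(x) = (x - 2)(x - 4) / [8] = (1/8)x^2 - (3/4)x + 1
L_1(x) = x(x - 4) / [-4] = -(1/4)x^2 + x
L_2(x) = x(x - 2) / [8] = (1/8)x^2 - (1/4)x
P(x) = 5·L_0 + 7·L_1 + (-8)·L_2
  5·L_0(x) = (5/8)x^2 - (15/4)x + 5
  7·L_1(x) = -(7/4)x^2 + 7x
  (-8)·L_2(x) = -x^2 + 2x
Adding term by term: -(17/8)x^2 + (21/4)x + 5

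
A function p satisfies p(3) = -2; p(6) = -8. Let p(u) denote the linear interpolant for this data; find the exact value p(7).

L_0(7) = (1)/[(-3)] = -1/3
L_1(7) = (4)/[(3)] = 4/3
Sum: (-2)·(-1/3) + (-8)·(4/3) = -10

-10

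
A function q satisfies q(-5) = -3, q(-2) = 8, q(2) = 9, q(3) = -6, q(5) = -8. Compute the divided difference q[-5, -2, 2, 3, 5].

239/1680

q[-5,-2] = (8 - (-3)) / (-2 - (-5)) = 11/3
q[-2,2] = (9 - 8) / (2 - (-2)) = 1/4
q[2,3] = (-6 - 9) / (3 - 2) = -15
q[3,5] = (-8 - (-6)) / (5 - 3) = -1
q[-5,-2,2] = (1/4 - 11/3) / (2 - (-5)) = -41/84
q[-2,2,3] = (-15 - 1/4) / (3 - (-2)) = -61/20
q[2,3,5] = (-1 - (-15)) / (5 - 2) = 14/3
q[-5,-2,2,3] = (-61/20 - (-41/84)) / (3 - (-5)) = -269/840
q[-2,2,3,5] = (14/3 - (-61/20)) / (5 - (-2)) = 463/420
q[-5,-2,2,3,5] = (463/420 - (-269/840)) / (5 - (-5)) = 239/1680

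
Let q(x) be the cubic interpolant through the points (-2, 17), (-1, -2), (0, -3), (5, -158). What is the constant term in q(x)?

Build the Lagrange basis polynomials:
L_0(x) = (x + 1)x(x - 5) / [-14] = -(1/14)x^3 + (2/7)x^2 + (5/14)x
L_1(x) = (x + 2)x(x - 5) / [6] = (1/6)x^3 - (1/2)x^2 - (5/3)x
L_2(x) = (x + 2)(x + 1)(x - 5) / [-10] = -(1/10)x^3 + (1/5)x^2 + (13/10)x + 1
L_3(x) = (x + 2)(x + 1)x / [210] = (1/210)x^3 + (1/70)x^2 + (1/105)x
q(x) = 17·L_0 + (-2)·L_1 + (-3)·L_2 + (-158)·L_3
Only the constant term is needed; take it from each L_i and combine:
17·(0) + (-2)·(0) + (-3)·(1) + (-158)·(0) = -3

-3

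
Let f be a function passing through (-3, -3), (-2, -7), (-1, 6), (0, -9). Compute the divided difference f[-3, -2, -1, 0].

-15/2

f[-3,-2] = (-7 - (-3)) / (-2 - (-3)) = -4
f[-2,-1] = (6 - (-7)) / (-1 - (-2)) = 13
f[-1,0] = (-9 - 6) / (0 - (-1)) = -15
f[-3,-2,-1] = (13 - (-4)) / (-1 - (-3)) = 17/2
f[-2,-1,0] = (-15 - 13) / (0 - (-2)) = -14
f[-3,-2,-1,0] = (-14 - 17/2) / (0 - (-3)) = -15/2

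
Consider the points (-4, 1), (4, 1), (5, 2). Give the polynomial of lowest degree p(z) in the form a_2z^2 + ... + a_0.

Newton's divided differences:
p[-4,4] = (1 - 1) / (4 - (-4)) = 0
p[4,5] = (2 - 1) / (5 - 4) = 1
p[-4,4,5] = (1 - 0) / (5 - (-4)) = 1/9
p(z) = 1 + (1/9)·(z + 4)(z - 4)
Expanding: p(z) = (1/9)z^2 - 7/9

p(z) = (1/9)z^2 - 7/9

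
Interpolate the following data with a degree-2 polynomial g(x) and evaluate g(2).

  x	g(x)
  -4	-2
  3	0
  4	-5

Evaluate each Lagrange basis at x = 2:
L_0(2) = (-1)·(-2)/[(-7)·(-8)] = 1/28
L_1(2) = (6)·(-2)/[(7)·(-1)] = 12/7
L_2(2) = (6)·(-1)/[(8)·(1)] = -3/4
Sum: (-2)·(1/28) + 0 + (-5)·(-3/4) = 103/28

103/28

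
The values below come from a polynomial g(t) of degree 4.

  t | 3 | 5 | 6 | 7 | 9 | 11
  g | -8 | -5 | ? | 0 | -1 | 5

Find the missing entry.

The 5 known values determine g uniquely (degree ≤ 4).
Evaluate each Lagrange basis at t = 6:
L_0(6) = (1)·(-1)·(-3)·(-5)/[(-2)·(-4)·(-6)·(-8)] = -5/128
L_1(6) = (3)·(-1)·(-3)·(-5)/[(2)·(-2)·(-4)·(-6)] = 15/32
L_2(6) = (3)·(1)·(-3)·(-5)/[(4)·(2)·(-2)·(-4)] = 45/64
L_3(6) = (3)·(1)·(-1)·(-5)/[(6)·(4)·(2)·(-2)] = -5/32
L_4(6) = (3)·(1)·(-1)·(-3)/[(8)·(6)·(4)·(2)] = 3/128
Sum: (-8)·(-5/128) + (-5)·(15/32) + 0 + (-1)·(-5/32) + 5·(3/128) = -225/128

-225/128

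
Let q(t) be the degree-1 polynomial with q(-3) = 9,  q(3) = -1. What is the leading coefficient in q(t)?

-5/3

Build the Lagrange basis polynomials:
L_0(t) = (t - 3) / [-6] = -(1/6)t + 1/2
L_1(t) = (t + 3) / [6] = (1/6)t + 1/2
q(t) = 9·L_0 + (-1)·L_1
Only the coefficient of t is needed; take it from each L_i and combine:
9·(-1/6) + (-1)·(1/6) = -5/3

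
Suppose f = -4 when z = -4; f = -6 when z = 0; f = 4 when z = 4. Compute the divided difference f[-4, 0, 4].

f[-4,0] = (-6 - (-4)) / (0 - (-4)) = -1/2
f[0,4] = (4 - (-6)) / (4 - 0) = 5/2
f[-4,0,4] = (5/2 - (-1/2)) / (4 - (-4)) = 3/8

3/8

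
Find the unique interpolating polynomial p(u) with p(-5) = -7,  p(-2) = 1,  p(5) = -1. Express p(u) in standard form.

p(u) = -(31/105)u^2 + (3/5)u + 71/21

Newton's divided differences:
p[-5,-2] = (1 - (-7)) / (-2 - (-5)) = 8/3
p[-2,5] = (-1 - 1) / (5 - (-2)) = -2/7
p[-5,-2,5] = (-2/7 - 8/3) / (5 - (-5)) = -31/105
p(u) = -7 + (8/3)·(u + 5) + (-31/105)·(u + 5)(u + 2)
Expanding: p(u) = -(31/105)u^2 + (3/5)u + 71/21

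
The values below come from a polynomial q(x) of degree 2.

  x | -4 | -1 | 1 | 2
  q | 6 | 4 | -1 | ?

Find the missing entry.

-23/5

The 3 known values determine q uniquely (degree ≤ 2).
L_0(2) = (3)·(1)/[(-3)·(-5)] = 1/5
L_1(2) = (6)·(1)/[(3)·(-2)] = -1
L_2(2) = (6)·(3)/[(5)·(2)] = 9/5
Sum: 6·(1/5) + 4·(-1) + (-1)·(9/5) = -23/5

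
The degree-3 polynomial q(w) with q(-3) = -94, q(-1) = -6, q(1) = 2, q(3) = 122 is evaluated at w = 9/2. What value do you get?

401

Evaluate each Lagrange basis at w = 9/2:
L_0(9/2) = (11/2)·(7/2)·(3/2)/[(-2)·(-4)·(-6)] = -77/128
L_1(9/2) = (15/2)·(7/2)·(3/2)/[(2)·(-2)·(-4)] = 315/128
L_2(9/2) = (15/2)·(11/2)·(3/2)/[(4)·(2)·(-2)] = -495/128
L_3(9/2) = (15/2)·(11/2)·(7/2)/[(6)·(4)·(2)] = 385/128
Sum: (-94)·(-77/128) + (-6)·(315/128) + 2·(-495/128) + 122·(385/128) = 401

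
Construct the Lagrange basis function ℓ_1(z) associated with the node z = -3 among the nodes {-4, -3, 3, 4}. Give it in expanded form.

ℓ_1(z) = (z + 4)(z - 3)(z - 4) / [(1)·(-6)·(-7)]
       = (z^3 - 3z^2 - 16z + 48) / (42)

ℓ_1(z) = (1/42)z^3 - (1/14)z^2 - (8/21)z + 8/7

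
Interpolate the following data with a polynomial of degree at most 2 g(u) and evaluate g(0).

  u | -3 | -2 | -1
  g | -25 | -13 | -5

-1

Evaluate each Lagrange basis at u = 0:
L_0(0) = (2)·(1)/[(-1)·(-2)] = 1
L_1(0) = (3)·(1)/[(1)·(-1)] = -3
L_2(0) = (3)·(2)/[(2)·(1)] = 3
Sum: (-25)·(1) + (-13)·(-3) + (-5)·(3) = -1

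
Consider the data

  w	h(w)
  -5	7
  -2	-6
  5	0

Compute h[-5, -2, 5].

109/210

h[-5,-2] = (-6 - 7) / (-2 - (-5)) = -13/3
h[-2,5] = (0 - (-6)) / (5 - (-2)) = 6/7
h[-5,-2,5] = (6/7 - (-13/3)) / (5 - (-5)) = 109/210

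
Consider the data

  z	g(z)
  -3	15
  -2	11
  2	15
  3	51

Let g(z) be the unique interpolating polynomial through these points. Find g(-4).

9

Evaluate each Lagrange basis at z = -4:
L_0(-4) = (-2)·(-6)·(-7)/[(-1)·(-5)·(-6)] = 14/5
L_1(-4) = (-1)·(-6)·(-7)/[(1)·(-4)·(-5)] = -21/10
L_2(-4) = (-1)·(-2)·(-7)/[(5)·(4)·(-1)] = 7/10
L_3(-4) = (-1)·(-2)·(-6)/[(6)·(5)·(1)] = -2/5
Sum: 15·(14/5) + 11·(-21/10) + 15·(7/10) + 51·(-2/5) = 9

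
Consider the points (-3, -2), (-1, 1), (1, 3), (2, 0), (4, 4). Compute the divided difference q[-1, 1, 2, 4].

q[-1,1] = (3 - 1) / (1 - (-1)) = 1
q[1,2] = (0 - 3) / (2 - 1) = -3
q[2,4] = (4 - 0) / (4 - 2) = 2
q[-1,1,2] = (-3 - 1) / (2 - (-1)) = -4/3
q[1,2,4] = (2 - (-3)) / (4 - 1) = 5/3
q[-1,1,2,4] = (5/3 - (-4/3)) / (4 - (-1)) = 3/5

3/5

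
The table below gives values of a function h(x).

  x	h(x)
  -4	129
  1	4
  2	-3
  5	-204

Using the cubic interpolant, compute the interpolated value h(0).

Using Newton's divided-difference form:
h[-4,1] = (4 - 129) / (1 - (-4)) = -25
h[1,2] = (-3 - 4) / (2 - 1) = -7
h[2,5] = (-204 - (-3)) / (5 - 2) = -67
h[-4,1,2] = (-7 - (-25)) / (2 - (-4)) = 3
h[1,2,5] = (-67 - (-7)) / (5 - 1) = -15
h[-4,1,2,5] = (-15 - 3) / (5 - (-4)) = -2
h(0) = 129 + (-25)·(4) + 3·(4)·(-1) + (-2)·(4)·(-1)·(-2) = 1

1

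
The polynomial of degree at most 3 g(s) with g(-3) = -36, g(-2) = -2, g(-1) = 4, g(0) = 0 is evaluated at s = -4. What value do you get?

Using Newton's divided-difference form:
g[-3,-2] = (-2 - (-36)) / (-2 - (-3)) = 34
g[-2,-1] = (4 - (-2)) / (-1 - (-2)) = 6
g[-1,0] = (0 - 4) / (0 - (-1)) = -4
g[-3,-2,-1] = (6 - 34) / (-1 - (-3)) = -14
g[-2,-1,0] = (-4 - 6) / (0 - (-2)) = -5
g[-3,-2,-1,0] = (-5 - (-14)) / (0 - (-3)) = 3
g(-4) = -36 + 34·(-1) + (-14)·(-1)·(-2) + 3·(-1)·(-2)·(-3) = -116

-116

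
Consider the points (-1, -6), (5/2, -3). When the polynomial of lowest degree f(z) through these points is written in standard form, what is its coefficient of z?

The leading coefficient equals the top divided difference f[-1,5/2].
f[-1,5/2] = (-3 - (-6)) / (5/2 - (-1)) = 6/7

6/7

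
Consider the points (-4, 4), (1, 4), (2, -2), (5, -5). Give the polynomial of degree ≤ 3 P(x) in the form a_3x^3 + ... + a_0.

P(x) = (1/4)x^3 - (3/4)x^2 - (11/2)x + 10

Build the Lagrange basis polynomials:
L_0(x) = (x - 1)(x - 2)(x - 5) / [-270] = -(1/270)x^3 + (4/135)x^2 - (17/270)x + 1/27
L_1(x) = (x + 4)(x - 2)(x - 5) / [20] = (1/20)x^3 - (3/20)x^2 - (9/10)x + 2
L_2(x) = (x + 4)(x - 1)(x - 5) / [-18] = -(1/18)x^3 + (1/9)x^2 + (19/18)x - 10/9
L_3(x) = (x + 4)(x - 1)(x - 2) / [108] = (1/108)x^3 + (1/108)x^2 - (5/54)x + 2/27
P(x) = 4·L_0 + 4·L_1 + (-2)·L_2 + (-5)·L_3
  4·L_0(x) = -(2/135)x^3 + (16/135)x^2 - (34/135)x + 4/27
  4·L_1(x) = (1/5)x^3 - (3/5)x^2 - (18/5)x + 8
  (-2)·L_2(x) = (1/9)x^3 - (2/9)x^2 - (19/9)x + 20/9
  (-5)·L_3(x) = -(5/108)x^3 - (5/108)x^2 + (25/54)x - 10/27
Adding term by term: (1/4)x^3 - (3/4)x^2 - (11/2)x + 10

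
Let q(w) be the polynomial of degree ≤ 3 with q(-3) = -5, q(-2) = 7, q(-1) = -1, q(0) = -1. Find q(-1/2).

-15/4

Using Newton's divided-difference form:
q[-3,-2] = (7 - (-5)) / (-2 - (-3)) = 12
q[-2,-1] = (-1 - 7) / (-1 - (-2)) = -8
q[-1,0] = (-1 - (-1)) / (0 - (-1)) = 0
q[-3,-2,-1] = (-8 - 12) / (-1 - (-3)) = -10
q[-2,-1,0] = (0 - (-8)) / (0 - (-2)) = 4
q[-3,-2,-1,0] = (4 - (-10)) / (0 - (-3)) = 14/3
q(-1/2) = -5 + 12·(5/2) + (-10)·(5/2)·(3/2) + (14/3)·(5/2)·(3/2)·(1/2) = -15/4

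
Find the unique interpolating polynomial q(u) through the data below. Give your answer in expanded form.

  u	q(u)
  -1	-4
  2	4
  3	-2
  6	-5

Newton's divided differences:
q[-1,2] = (4 - (-4)) / (2 - (-1)) = 8/3
q[2,3] = (-2 - 4) / (3 - 2) = -6
q[3,6] = (-5 - (-2)) / (6 - 3) = -1
q[-1,2,3] = (-6 - 8/3) / (3 - (-1)) = -13/6
q[2,3,6] = (-1 - (-6)) / (6 - 2) = 5/4
q[-1,2,3,6] = (5/4 - (-13/6)) / (6 - (-1)) = 41/84
q(u) = -4 + (8/3)·(u + 1) + (-13/6)·(u + 1)(u - 2) + (41/84)·(u + 1)(u - 2)(u - 3)
Expanding: q(u) = (41/84)u^3 - (173/42)u^2 + (149/28)u + 83/14

q(u) = (41/84)u^3 - (173/42)u^2 + (149/28)u + 83/14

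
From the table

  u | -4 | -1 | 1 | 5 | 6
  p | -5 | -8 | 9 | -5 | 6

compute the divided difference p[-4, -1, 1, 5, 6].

17/150

p[-4,-1] = (-8 - (-5)) / (-1 - (-4)) = -1
p[-1,1] = (9 - (-8)) / (1 - (-1)) = 17/2
p[1,5] = (-5 - 9) / (5 - 1) = -7/2
p[5,6] = (6 - (-5)) / (6 - 5) = 11
p[-4,-1,1] = (17/2 - (-1)) / (1 - (-4)) = 19/10
p[-1,1,5] = (-7/2 - 17/2) / (5 - (-1)) = -2
p[1,5,6] = (11 - (-7/2)) / (6 - 1) = 29/10
p[-4,-1,1,5] = (-2 - 19/10) / (5 - (-4)) = -13/30
p[-1,1,5,6] = (29/10 - (-2)) / (6 - (-1)) = 7/10
p[-4,-1,1,5,6] = (7/10 - (-13/30)) / (6 - (-4)) = 17/150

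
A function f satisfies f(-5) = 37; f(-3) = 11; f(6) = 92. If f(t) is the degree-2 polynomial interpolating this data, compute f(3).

Evaluate each Lagrange basis at t = 3:
L_0(3) = (6)·(-3)/[(-2)·(-11)] = -9/11
L_1(3) = (8)·(-3)/[(2)·(-9)] = 4/3
L_2(3) = (8)·(6)/[(11)·(9)] = 16/33
Sum: 37·(-9/11) + 11·(4/3) + 92·(16/33) = 29

29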